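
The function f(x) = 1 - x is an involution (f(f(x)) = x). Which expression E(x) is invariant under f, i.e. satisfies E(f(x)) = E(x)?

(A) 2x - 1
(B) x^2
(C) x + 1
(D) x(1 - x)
D

Replace x by f(x) = 1 - x in each option and simplify. As a quick numerical cross-check, also compare E(5) with E(f(5)) = E(-4).

(A) 2x - 1  ->  2(1 - x) - 1 = 1 - 2x; check: E(5) = 9 but E(-4) = -9.   [not invariant]
(B) x^2  ->  (1 - x)^2 = (x - 1)^2; check: E(5) = 25 but E(-4) = 16.   [not invariant]
(C) x + 1  ->  (1 - x) + 1 = 2 - x; check: E(5) = 6 but E(-4) = -3.   [not invariant]
(D) x(1 - x)  ->  (1 - x)(1 - (1 - x)), which simplifies back to x(1 - x); check: E(5) = -20, E(-4) = -20.   [invariant]

Only (D) is unchanged. E is symmetric under swapping x with f(x) = 1 - x, which is exactly what an involution does.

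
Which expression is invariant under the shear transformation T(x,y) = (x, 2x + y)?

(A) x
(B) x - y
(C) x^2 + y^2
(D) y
A

Under the shear T(x,y) = (x, 2x + y):
Substitute the transformed coordinates into each option and compare with the original:
(A) x  ->  (x) = x   [equals x: invariant]
(B) x - y  ->  (x) - (2x + y) = -x - y   [differs from x - y: not invariant]
(C) x^2 + y^2  ->  (x)^2 + (2x + y)^2 = 5x^2 + 4xy + y^2   [differs from x^2 + y^2: not invariant]
(D) y  ->  (2x + y) = 2x + y   [differs from y: not invariant]

Only option (A), x, is unchanged by the transformation.
A vertical shear moves points parallel to the y-axis, so the x-coordinate (and any function of x alone) is unchanged.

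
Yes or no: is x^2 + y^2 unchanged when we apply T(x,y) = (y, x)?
Yes

Substitute T(x,y) = (y, x) into the expression and compare with the original.

Original: x^2 + y^2
After applying T: (y)^2 + (x)^2 = x^2 + y^2

This is identical to the original x^2 + y^2, so the expression is invariant.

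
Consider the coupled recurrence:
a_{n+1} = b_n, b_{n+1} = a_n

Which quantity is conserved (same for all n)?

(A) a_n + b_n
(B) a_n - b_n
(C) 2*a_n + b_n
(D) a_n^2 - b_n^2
A

Replace a_n by a_{n+1} = b_n and b_n by b_{n+1} = a_n in each option and simplify:
(A) a_n + b_n  ->  (b_n) + (a_n) = a_n + b_n   [conserved]
(B) a_n - b_n  ->  (b_n) - (a_n) = -a_n + b_n   [not conserved]
(C) 2*a_n + b_n  ->  2*(b_n) + (a_n) = a_n + 2*b_n   [not conserved]
(D) a_n^2 - b_n^2  ->  (b_n)^2 - (a_n)^2 = -a_n^2 + b_n^2   [not conserved]

Only (A) a_n + b_n returns to itself after one step, so it is the conserved quantity.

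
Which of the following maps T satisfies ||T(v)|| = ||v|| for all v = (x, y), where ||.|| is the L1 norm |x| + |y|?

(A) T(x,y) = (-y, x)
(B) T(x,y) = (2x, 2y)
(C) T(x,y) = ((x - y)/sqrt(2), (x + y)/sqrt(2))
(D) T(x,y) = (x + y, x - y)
A

A transformation preserves a norm if ||T(v)|| = ||v|| for every v; a single vector where the norm changes rules an option out.

(A) T(x,y) = (-y, x): preserves the norm -- it only permutes the coordinates and/or flips signs, which leaves |x| + |y| unchanged.
(B) T(x,y) = (2x, 2y): v = (1, 0) has norm |1| + |0| = 1, but T(v) = (2, 0) has norm 2 -- not preserved.
(C) T(x,y) = ((x - y)/sqrt(2), (x + y)/sqrt(2)): v = (1, 0) has norm |1| + |0| = 1, but T(v) = (sqrt(2)/2, sqrt(2)/2) has norm sqrt(2) -- not preserved.
(D) T(x,y) = (x + y, x - y): v = (1, 0) has norm |1| + |0| = 1, but T(v) = (1, 1) has norm 2 -- not preserved.

Therefore the answer is (A).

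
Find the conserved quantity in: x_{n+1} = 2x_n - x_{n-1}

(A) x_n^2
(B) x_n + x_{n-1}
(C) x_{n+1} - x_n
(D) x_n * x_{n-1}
C

For the recurrence x_{n+1} = 2x_n - x_{n-1}:

If x_{n+1} = 2x_n - x_{n-1}, then:
x_{n+1} - x_n = x_n - x_{n-1}
The first difference is constant throughout the sequence.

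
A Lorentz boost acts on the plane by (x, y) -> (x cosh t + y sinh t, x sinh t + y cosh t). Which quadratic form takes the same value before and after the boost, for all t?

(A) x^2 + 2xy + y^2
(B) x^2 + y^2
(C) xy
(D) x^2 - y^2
D

Write x' = x cosh t + y sinh t, y' = x sinh t + y cosh t and substitute into each option:
(A) x^2 + 2xy + y^2: (x' + y')^2 with x' + y' = (x + y)(cosh t + sinh t) = (x + y)e^t, so it becomes (x + y)^2 e^(2t)   [not invariant for t != 0]
(B) x^2 + y^2: (x cosh t + y sinh t)^2 + (x sinh t + y cosh t)^2 = (x^2 + y^2)(cosh^2 t + sinh^2 t) + 4xy sinh t cosh t = (x^2 + y^2) cosh 2t + 2xy sinh 2t   [not invariant for t != 0]
(C) xy: (x cosh t + y sinh t)(x sinh t + y cosh t) = xy(cosh^2 t + sinh^2 t) + (x^2 + y^2) sinh t cosh t = xy cosh 2t + (x^2 + y^2)(sinh 2t)/2   [not invariant for t != 0]
(D) x^2 - y^2: (x cosh t + y sinh t)^2 - (x sinh t + y cosh t)^2 = x^2(cosh^2 t - sinh^2 t) + 2xy(cosh t sinh t - sinh t cosh t) + y^2(sinh^2 t - cosh^2 t) = x^2 - y^2   [invariant, using cosh^2 t - sinh^2 t = 1]

Only (D) x^2 - y^2 is unchanged; it is the Minkowski form preserved by Lorentz boosts, just as x^2 + y^2 is preserved by ordinary rotations.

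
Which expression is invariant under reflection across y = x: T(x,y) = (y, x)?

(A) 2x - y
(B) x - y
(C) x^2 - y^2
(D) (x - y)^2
D

The map is reflection across y = x: T(x,y) = (y, x).
Substitute the transformed coordinates into each option and compare with the original:
(A) 2x - y  ->  2(y) - (x) = -x + 2y   [differs from 2x - y: not invariant]
(B) x - y  ->  (y) - (x) = -x + y   [differs from x - y: not invariant]
(C) x^2 - y^2  ->  (y)^2 - (x)^2 = -x^2 + y^2   [differs from x^2 - y^2: not invariant]
(D) (x - y)^2  ->  ((y) - (x))^2 = x^2 - 2xy + y^2   [equals (x - y)^2: invariant]

Only option (D), (x - y)^2, is unchanged by the transformation.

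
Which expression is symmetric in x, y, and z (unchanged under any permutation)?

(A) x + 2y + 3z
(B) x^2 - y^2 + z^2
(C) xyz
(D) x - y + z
C

A symmetric expression is unchanged when the variables are permuted; here the transformation to test is the swap (x, y) -> (y, x).
A symmetric expression must survive every permutation; the single swap x <-> y already eliminates the distractors, and the keyed expression is also unchanged by x <-> z and y <-> z (each variable enters it in exactly the same way).
Substitute the transformed coordinates into each option and compare with the original:
(A) x + 2y + 3z  ->  (y) + 2(x) + 3z = 2x + y + 3z   [differs from x + 2y + 3z: not invariant]
(B) x^2 - y^2 + z^2  ->  (y)^2 - (x)^2 + z^2 = -x^2 + y^2 + z^2   [differs from x^2 - y^2 + z^2: not invariant]
(C) xyz  ->  (y)(x)z = xyz   [equals xyz: invariant]
(D) x - y + z  ->  (y) - (x) + z = -x + y + z   [differs from x - y + z: not invariant]

Only option (C), xyz, is unchanged by the transformation.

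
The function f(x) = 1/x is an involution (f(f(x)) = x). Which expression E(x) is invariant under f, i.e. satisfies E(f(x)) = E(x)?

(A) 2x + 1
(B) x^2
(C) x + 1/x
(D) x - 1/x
C

Replace x by f(x) = 1/x in each option and simplify. As a quick numerical cross-check, also compare E(5) with E(f(5)) = E(1/5).

(A) 2x + 1  ->  2(1/x) + 1 = (x + 2)/x; check: E(5) = 11 but E(1/5) = 7/5.   [not invariant]
(B) x^2  ->  (1/x)^2 = x^(-2); check: E(5) = 25 but E(1/5) = 1/25.   [not invariant]
(C) x + 1/x  ->  (1/x) + 1/(1/x), which simplifies back to x + 1/x; check: E(5) = 26/5, E(1/5) = 26/5.   [invariant]
(D) x - 1/x  ->  (1/x) - 1/(1/x) = -x + 1/x; check: E(5) = 24/5 but E(1/5) = -24/5.   [not invariant]

Only (C) is unchanged. E is symmetric under swapping x with f(x) = 1/x, which is exactly what an involution does.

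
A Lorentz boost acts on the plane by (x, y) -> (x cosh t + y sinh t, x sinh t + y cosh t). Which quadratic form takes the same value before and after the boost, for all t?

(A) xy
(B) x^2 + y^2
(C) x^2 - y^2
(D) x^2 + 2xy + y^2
C

Write x' = x cosh t + y sinh t, y' = x sinh t + y cosh t and substitute into each option:
(A) xy: (x cosh t + y sinh t)(x sinh t + y cosh t) = xy(cosh^2 t + sinh^2 t) + (x^2 + y^2) sinh t cosh t = xy cosh 2t + (x^2 + y^2)(sinh 2t)/2   [not invariant for t != 0]
(B) x^2 + y^2: (x cosh t + y sinh t)^2 + (x sinh t + y cosh t)^2 = (x^2 + y^2)(cosh^2 t + sinh^2 t) + 4xy sinh t cosh t = (x^2 + y^2) cosh 2t + 2xy sinh 2t   [not invariant for t != 0]
(C) x^2 - y^2: (x cosh t + y sinh t)^2 - (x sinh t + y cosh t)^2 = x^2(cosh^2 t - sinh^2 t) + 2xy(cosh t sinh t - sinh t cosh t) + y^2(sinh^2 t - cosh^2 t) = x^2 - y^2   [invariant, using cosh^2 t - sinh^2 t = 1]
(D) x^2 + 2xy + y^2: (x' + y')^2 with x' + y' = (x + y)(cosh t + sinh t) = (x + y)e^t, so it becomes (x + y)^2 e^(2t)   [not invariant for t != 0]

Only (C) x^2 - y^2 is unchanged; it is the Minkowski form preserved by Lorentz boosts, just as x^2 + y^2 is preserved by ordinary rotations.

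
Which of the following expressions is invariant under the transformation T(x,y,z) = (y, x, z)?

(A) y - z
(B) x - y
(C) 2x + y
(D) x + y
D

Apply T(x,y,z) = (y, x, z) to each option, i.e. replace (x, y, z) by the transformed coordinates.
Substitute the transformed coordinates into each option and compare with the original:
(A) y - z  ->  (x) - (z) = x - z   [differs from y - z: not invariant]
(B) x - y  ->  (y) - (x) = -x + y   [differs from x - y: not invariant]
(C) 2x + y  ->  2(y) + (x) = x + 2y   [differs from 2x + y: not invariant]
(D) x + y  ->  (y) + (x) = x + y   [equals x + y: invariant]

Only option (D), x + y, is unchanged by the transformation.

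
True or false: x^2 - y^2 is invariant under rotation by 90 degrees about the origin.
False

Applying rotation by 90 degrees: x' = x*cos(90 degrees) - y*sin(90 degrees) = -y, y' = x*sin(90 degrees) + y*cos(90 degrees) = x

Substituting into x^2 - y^2:
(-y)^2 - (x)^2
= -x^2 + y^2

This differs from the original expression x^2 - y^2, so it is NOT invariant.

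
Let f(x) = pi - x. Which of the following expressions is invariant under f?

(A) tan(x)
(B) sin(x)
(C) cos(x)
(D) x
B

For f(x) = pi - x:
sin(pi - x) = sin(x), so sine is invariant under this transformation.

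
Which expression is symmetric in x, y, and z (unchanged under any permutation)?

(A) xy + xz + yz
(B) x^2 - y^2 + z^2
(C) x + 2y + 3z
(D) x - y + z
A

A symmetric expression is unchanged when the variables are permuted; here the transformation to test is the swap (x, y) -> (y, x).
A symmetric expression must survive every permutation; the single swap x <-> y already eliminates the distractors, and the keyed expression is also unchanged by x <-> z and y <-> z (each variable enters it in exactly the same way).
Substitute the transformed coordinates into each option and compare with the original:
(A) xy + xz + yz  ->  (y)(x) + (y)z + (x)z = xy + xz + yz   [equals xy + xz + yz: invariant]
(B) x^2 - y^2 + z^2  ->  (y)^2 - (x)^2 + z^2 = -x^2 + y^2 + z^2   [differs from x^2 - y^2 + z^2: not invariant]
(C) x + 2y + 3z  ->  (y) + 2(x) + 3z = 2x + y + 3z   [differs from x + 2y + 3z: not invariant]
(D) x - y + z  ->  (y) - (x) + z = -x + y + z   [differs from x - y + z: not invariant]

Only option (A), xy + xz + yz, is unchanged by the transformation.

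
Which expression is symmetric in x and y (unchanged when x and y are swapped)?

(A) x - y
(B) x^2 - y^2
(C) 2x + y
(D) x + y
D

A symmetric expression is unchanged when the variables are permuted; here the transformation to test is the swap (x, y) -> (y, x).
Substitute the transformed coordinates into each option and compare with the original:
(A) x - y  ->  (y) - (x) = -x + y   [differs from x - y: not invariant]
(B) x^2 - y^2  ->  (y)^2 - (x)^2 = -x^2 + y^2   [differs from x^2 - y^2: not invariant]
(C) 2x + y  ->  2(y) + (x) = x + 2y   [differs from 2x + y: not invariant]
(D) x + y  ->  (y) + (x) = x + y   [equals x + y: invariant]

Only option (D), x + y, is unchanged by the transformation.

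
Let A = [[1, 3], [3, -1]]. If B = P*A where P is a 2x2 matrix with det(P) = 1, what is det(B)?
-10

By the multiplicative property of determinants, det(B) = det(P*A) = det(P) * det(A) = det(A),
so the determinant is invariant under multiplication by any determinant-1 matrix; we just need det(A).

det(A) = (1)(-1) - (3)(3) = -1 - 9 = -10

Therefore det(B) = 1 * (-10) = -10.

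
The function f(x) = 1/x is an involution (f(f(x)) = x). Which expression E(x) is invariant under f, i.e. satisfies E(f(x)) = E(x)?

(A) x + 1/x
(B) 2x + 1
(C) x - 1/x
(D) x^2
A

Replace x by f(x) = 1/x in each option and simplify. As a quick numerical cross-check, also compare E(5) with E(f(5)) = E(1/5).

(A) x + 1/x  ->  (1/x) + 1/(1/x), which simplifies back to x + 1/x; check: E(5) = 26/5, E(1/5) = 26/5.   [invariant]
(B) 2x + 1  ->  2(1/x) + 1 = (x + 2)/x; check: E(5) = 11 but E(1/5) = 7/5.   [not invariant]
(C) x - 1/x  ->  (1/x) - 1/(1/x) = -x + 1/x; check: E(5) = 24/5 but E(1/5) = -24/5.   [not invariant]
(D) x^2  ->  (1/x)^2 = x^(-2); check: E(5) = 25 but E(1/5) = 1/25.   [not invariant]

Only (A) is unchanged. E is symmetric under swapping x with f(x) = 1/x, which is exactly what an involution does.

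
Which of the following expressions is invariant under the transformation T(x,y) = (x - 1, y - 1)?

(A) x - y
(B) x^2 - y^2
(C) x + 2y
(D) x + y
A

An expression E(x,y) is invariant under T if E(T(x,y)) = E(x,y). Here T(x,y) = (x - 1, y - 1).
Substitute the transformed coordinates into each option and compare with the original:
(A) x - y  ->  (x - 1) - (y - 1) = x - y   [equals x - y: invariant]
(B) x^2 - y^2  ->  (x - 1)^2 - (y - 1)^2 = x^2 - 2x - y^2 + 2y   [differs from x^2 - y^2: not invariant]
(C) x + 2y  ->  (x - 1) + 2(y - 1) = x + 2y - 3   [differs from x + 2y: not invariant]
(D) x + y  ->  (x - 1) + (y - 1) = x + y - 2   [differs from x + y: not invariant]

Only option (A), x - y, is unchanged by the transformation.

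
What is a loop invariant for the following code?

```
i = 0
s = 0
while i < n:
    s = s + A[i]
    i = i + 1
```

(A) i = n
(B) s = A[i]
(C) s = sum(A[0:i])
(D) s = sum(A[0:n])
C

A loop invariant must hold before the first iteration and be re-established by every execution of the body.

(C) s = sum(A[0:i]): Initially i = 0 and s = 0 = sum of the empty slice A[0:0]. If s = sum(A[0:i]) holds at the top of an iteration, the body sets s to sum(A[0:i]) + A[i] = sum(A[0:i+1]) and then i to i+1, so s = sum(A[0:i]) holds again. At exit i = n, giving s = sum(A[0:n]).

The other options fail:
(A) i = n: false initially (i = 0); it is the exit condition, not an invariant.
(B) s = A[i]: after the first iteration s = A[0] but i = 1, so s = A[i] compares s with the wrong element (and fails in general).
(D) s = sum(A[0:n]): false before the loop (s = 0, not the full sum) -- it only becomes true at exit.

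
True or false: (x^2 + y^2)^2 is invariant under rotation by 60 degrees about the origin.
True

Applying rotation by 60 degrees: x' = x*cos(60 degrees) - y*sin(60 degrees) = x/2 - sqrt(3)y/2, y' = x*sin(60 degrees) + y*cos(60 degrees) = sqrt(3)x/2 + y/2

Substituting into (x^2 + y^2)^2:
((x/2 - sqrt(3)y/2)^2 + (sqrt(3)x/2 + y/2)^2)^2
= x^4 + 2x^2y^2 + y^4 = (x^2 + y^2)^2

This equals the original expression (x^2 + y^2)^2, so it IS invariant.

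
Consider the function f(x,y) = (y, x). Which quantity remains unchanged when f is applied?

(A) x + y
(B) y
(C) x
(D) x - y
A

For f(x,y) = (y, x):
After applying f: x' = y, y' = x. So x' + y' = y + x = x + y.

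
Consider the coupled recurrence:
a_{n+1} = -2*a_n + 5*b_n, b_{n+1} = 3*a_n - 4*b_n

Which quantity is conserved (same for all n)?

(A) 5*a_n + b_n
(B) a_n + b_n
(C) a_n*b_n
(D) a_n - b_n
B

Replace a_n by a_{n+1} = -2*a_n + 5*b_n and b_n by b_{n+1} = 3*a_n - 4*b_n in each option and simplify:
(A) 5*a_n + b_n  ->  5*(-2*a_n + 5*b_n) + (3*a_n - 4*b_n) = -7*a_n + 21*b_n   [not conserved]
(B) a_n + b_n  ->  (-2*a_n + 5*b_n) + (3*a_n - 4*b_n) = a_n + b_n   [conserved]
(C) a_n*b_n  ->  (-2*a_n + 5*b_n)*(3*a_n - 4*b_n) = -6*a_n^2 + 23*a_n*b_n - 20*b_n^2   [not conserved]
(D) a_n - b_n  ->  (-2*a_n + 5*b_n) - (3*a_n - 4*b_n) = -5*a_n + 9*b_n   [not conserved]

Only (B) a_n + b_n returns to itself after one step, so it is the conserved quantity.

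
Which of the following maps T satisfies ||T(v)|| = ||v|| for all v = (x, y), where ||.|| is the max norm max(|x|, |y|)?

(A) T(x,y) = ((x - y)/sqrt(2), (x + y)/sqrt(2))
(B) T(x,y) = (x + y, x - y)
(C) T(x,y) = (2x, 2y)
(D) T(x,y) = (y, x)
D

A transformation preserves a norm if ||T(v)|| = ||v|| for every v; a single vector where the norm changes rules an option out.

(A) T(x,y) = ((x - y)/sqrt(2), (x + y)/sqrt(2)): v = (1, 0) has norm max(|1|, |0|) = 1, but T(v) = (sqrt(2)/2, sqrt(2)/2) has norm sqrt(2)/2 -- not preserved.
(B) T(x,y) = (x + y, x - y): v = (1, 1) has norm max(|1|, |1|) = 1, but T(v) = (2, 0) has norm 2 -- not preserved.
(C) T(x,y) = (2x, 2y): v = (1, 0) has norm max(|1|, |0|) = 1, but T(v) = (2, 0) has norm 2 -- not preserved.
(D) T(x,y) = (y, x): preserves the norm -- it only permutes the coordinates and/or flips signs, which leaves max(|x|, |y|) unchanged.

Therefore the answer is (D).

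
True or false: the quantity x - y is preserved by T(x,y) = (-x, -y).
False

Substitute T(x,y) = (-x, -y) into the expression and compare with the original.

Original: x - y
After applying T: (-x) - (-y) = -x + y

This differs from the original x - y (difference: -2x + 2y), so the expression is NOT invariant.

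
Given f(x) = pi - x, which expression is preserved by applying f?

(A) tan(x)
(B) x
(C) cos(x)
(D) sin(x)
D

For f(x) = pi - x:
sin(pi - x) = sin(x), so sine is invariant under this transformation.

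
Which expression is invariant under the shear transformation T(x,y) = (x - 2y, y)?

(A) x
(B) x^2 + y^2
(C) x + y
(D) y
D

Under the shear T(x,y) = (x - 2y, y):
Substitute the transformed coordinates into each option and compare with the original:
(A) x  ->  (x - 2y) = x - 2y   [differs from x: not invariant]
(B) x^2 + y^2  ->  (x - 2y)^2 + (y)^2 = x^2 - 4xy + 5y^2   [differs from x^2 + y^2: not invariant]
(C) x + y  ->  (x - 2y) + (y) = x - y   [differs from x + y: not invariant]
(D) y  ->  (y) = y   [equals y: invariant]

Only option (D), y, is unchanged by the transformation.
A horizontal shear moves points parallel to the x-axis, so the y-coordinate (and any function of y alone) is unchanged.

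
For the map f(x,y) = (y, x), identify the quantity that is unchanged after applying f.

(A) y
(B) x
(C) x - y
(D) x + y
D

For f(x,y) = (y, x):
After applying f: x' = y, y' = x. So x' + y' = y + x = x + y.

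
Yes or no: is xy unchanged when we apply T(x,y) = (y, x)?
Yes

Substitute T(x,y) = (y, x) into the expression and compare with the original.

Original: xy
After applying T: (y)(x) = xy

This is identical to the original xy, so the expression is invariant.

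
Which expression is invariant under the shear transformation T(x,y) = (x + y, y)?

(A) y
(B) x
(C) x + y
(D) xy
A

Under the shear T(x,y) = (x + y, y):
Substitute the transformed coordinates into each option and compare with the original:
(A) y  ->  (y) = y   [equals y: invariant]
(B) x  ->  (x + y) = x + y   [differs from x: not invariant]
(C) x + y  ->  (x + y) + (y) = x + 2y   [differs from x + y: not invariant]
(D) xy  ->  (x + y)(y) = xy + y^2   [differs from xy: not invariant]

Only option (A), y, is unchanged by the transformation.
A horizontal shear moves points parallel to the x-axis, so the y-coordinate (and any function of y alone) is unchanged.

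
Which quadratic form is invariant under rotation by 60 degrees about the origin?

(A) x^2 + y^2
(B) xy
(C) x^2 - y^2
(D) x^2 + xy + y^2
A

Rotation by 60 degrees sends (x, y) to (x/2 - sqrt(3)y/2, sqrt(3)x/2 + y/2).
Substitute the transformed coordinates into each option and compare with the original:
(A) x^2 + y^2  ->  (x/2 - sqrt(3)y/2)^2 + (sqrt(3)x/2 + y/2)^2 = x^2 + y^2   [equals x^2 + y^2: invariant]
(B) xy  ->  (x/2 - sqrt(3)y/2)(sqrt(3)x/2 + y/2) = sqrt(3)x^2/4 - xy/2 - sqrt(3)y^2/4   [differs from xy: not invariant]
(C) x^2 - y^2  ->  (x/2 - sqrt(3)y/2)^2 - (sqrt(3)x/2 + y/2)^2 = -x^2/2 - sqrt(3)xy + y^2/2   [differs from x^2 - y^2: not invariant]
(D) x^2 + xy + y^2  ->  (x/2 - sqrt(3)y/2)^2 + (x/2 - sqrt(3)y/2)(sqrt(3)x/2 + y/2) + (sqrt(3)x/2 + y/2)^2 = sqrt(3)x^2/4 + x^2 - xy/2 - sqrt(3)y^2/4 + y^2   [differs from x^2 + xy + y^2: not invariant]

Only option (A), x^2 + y^2, is unchanged by the transformation.
x^2 + y^2 is the squared distance from the origin, which rotations preserve.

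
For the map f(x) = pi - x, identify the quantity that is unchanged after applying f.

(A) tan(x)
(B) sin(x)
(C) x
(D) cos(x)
B

For f(x) = pi - x:
sin(pi - x) = sin(x), so sine is invariant under this transformation.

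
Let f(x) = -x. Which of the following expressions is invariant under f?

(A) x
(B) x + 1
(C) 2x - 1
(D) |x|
D

For f(x) = -x:
Applying f replaces x by -x. Since |-x| = |x|, the absolute value is unchanged by f, whereas x -> -x, 2x - 1 -> -2x - 1 and x + 1 -> -x + 1 all change.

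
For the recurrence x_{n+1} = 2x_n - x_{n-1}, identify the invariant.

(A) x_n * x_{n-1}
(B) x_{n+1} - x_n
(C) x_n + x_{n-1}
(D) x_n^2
B

For the recurrence x_{n+1} = 2x_n - x_{n-1}:

If x_{n+1} = 2x_n - x_{n-1}, then:
x_{n+1} - x_n = x_n - x_{n-1}
The first difference is constant throughout the sequence.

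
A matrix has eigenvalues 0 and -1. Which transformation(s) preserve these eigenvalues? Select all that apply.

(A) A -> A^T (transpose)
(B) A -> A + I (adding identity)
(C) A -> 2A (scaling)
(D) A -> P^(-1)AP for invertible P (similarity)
A and D

Eigenvalues are preserved by:
1. Similarity transformations: A -> P^(-1)AP (same characteristic polynomial)
2. Transpose: A^T has the same eigenvalues as A

Eigenvalues are NOT preserved by:
- Adding identity: eigenvalues become 0+1, -1+1
- Scaling: eigenvalues become 0, -2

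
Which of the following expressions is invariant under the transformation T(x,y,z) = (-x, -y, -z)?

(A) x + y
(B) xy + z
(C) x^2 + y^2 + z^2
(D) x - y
C

Apply T(x,y,z) = (-x, -y, -z) to each option, i.e. replace (x, y, z) by the transformed coordinates.
Substitute the transformed coordinates into each option and compare with the original:
(A) x + y  ->  (-x) + (-y) = -x - y   [differs from x + y: not invariant]
(B) xy + z  ->  (-x)(-y) + (-z) = xy - z   [differs from xy + z: not invariant]
(C) x^2 + y^2 + z^2  ->  (-x)^2 + (-y)^2 + (-z)^2 = x^2 + y^2 + z^2   [equals x^2 + y^2 + z^2: invariant]
(D) x - y  ->  (-x) - (-y) = -x + y   [differs from x - y: not invariant]

Only option (C), x^2 + y^2 + z^2, is unchanged by the transformation.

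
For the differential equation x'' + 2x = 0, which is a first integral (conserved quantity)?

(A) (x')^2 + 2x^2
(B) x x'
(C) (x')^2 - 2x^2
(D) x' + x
A

A first integral I satisfies dI/dt = 0 along every solution. Differentiate each option and use the equation of motion:
(A) d/dt[(x')^2 + 2x^2] = 2x'x'' + 4x x' = 2x'(-2x) + 4x x' = 0
(B) d/dt[x x'] = (x')^2 + x x'' = (x')^2 - 2x^2, not identically 0
(C) d/dt[(x')^2 - 2x^2] = 2x'x'' - 4x x' = -8x x', not identically 0
(D) d/dt[x' + x] = x'' + x' = -2x + x', not identically 0

Only (A) has zero time-derivative. So the energy-like quantity (x')^2 + 2x^2 is the first integral.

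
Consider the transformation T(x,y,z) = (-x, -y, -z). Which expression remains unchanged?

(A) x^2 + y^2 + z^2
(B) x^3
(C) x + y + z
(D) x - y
A

Apply T(x,y,z) = (-x, -y, -z) to each option, i.e. replace (x, y, z) by the transformed coordinates.
Substitute the transformed coordinates into each option and compare with the original:
(A) x^2 + y^2 + z^2  ->  (-x)^2 + (-y)^2 + (-z)^2 = x^2 + y^2 + z^2   [equals x^2 + y^2 + z^2: invariant]
(B) x^3  ->  (-x)^3 = -x^3   [differs from x^3: not invariant]
(C) x + y + z  ->  (-x) + (-y) + (-z) = -x - y - z   [differs from x + y + z: not invariant]
(D) x - y  ->  (-x) - (-y) = -x + y   [differs from x - y: not invariant]

Only option (A), x^2 + y^2 + z^2, is unchanged by the transformation.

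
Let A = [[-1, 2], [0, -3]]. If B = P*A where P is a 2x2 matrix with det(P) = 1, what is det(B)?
3

By the multiplicative property of determinants, det(B) = det(P*A) = det(P) * det(A) = det(A),
so the determinant is invariant under multiplication by any determinant-1 matrix; we just need det(A).

det(A) = (-1)(-3) - (2)(0) = 3 - 0 = 3

Therefore det(B) = 1 * 3 = 3.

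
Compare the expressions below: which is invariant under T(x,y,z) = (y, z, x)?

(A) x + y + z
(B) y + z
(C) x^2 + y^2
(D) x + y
A

Apply T(x,y,z) = (y, z, x) to each option, i.e. replace (x, y, z) by the transformed coordinates.
Substitute the transformed coordinates into each option and compare with the original:
(A) x + y + z  ->  (y) + (z) + (x) = x + y + z   [equals x + y + z: invariant]
(B) y + z  ->  (z) + (x) = x + z   [differs from y + z: not invariant]
(C) x^2 + y^2  ->  (y)^2 + (z)^2 = y^2 + z^2   [differs from x^2 + y^2: not invariant]
(D) x + y  ->  (y) + (z) = y + z   [differs from x + y: not invariant]

Only option (A), x + y + z, is unchanged by the transformation.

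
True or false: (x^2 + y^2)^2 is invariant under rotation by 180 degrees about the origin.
True

Applying rotation by 180 degrees: x' = x*cos(180 degrees) - y*sin(180 degrees) = -x, y' = x*sin(180 degrees) + y*cos(180 degrees) = -y

Substituting into (x^2 + y^2)^2:
((-x)^2 + (-y)^2)^2
= x^4 + 2x^2y^2 + y^4 = (x^2 + y^2)^2

This equals the original expression (x^2 + y^2)^2, so it IS invariant.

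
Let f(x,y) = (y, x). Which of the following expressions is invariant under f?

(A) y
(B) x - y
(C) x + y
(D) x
C

For f(x,y) = (y, x):
After applying f: x' = y, y' = x. So x' + y' = y + x = x + y.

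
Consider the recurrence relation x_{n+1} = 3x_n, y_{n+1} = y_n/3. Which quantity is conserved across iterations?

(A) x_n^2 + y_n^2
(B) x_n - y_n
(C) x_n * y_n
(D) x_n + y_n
C

For the recurrence x_{n+1} = 3x_n, y_{n+1} = y_n/3:

x_{n+1} * y_{n+1} = (3x_n) * (y_n/3) = x_n * y_n
The product is conserved.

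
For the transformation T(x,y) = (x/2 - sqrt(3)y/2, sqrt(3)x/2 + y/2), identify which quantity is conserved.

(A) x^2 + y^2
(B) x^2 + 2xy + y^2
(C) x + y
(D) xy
A

An expression E(x,y) is invariant under T if E(T(x,y)) = E(x,y). Here T(x,y) = (x/2 - sqrt(3)y/2, sqrt(3)x/2 + y/2).
Substitute the transformed coordinates into each option and compare with the original:
(A) x^2 + y^2  ->  (x/2 - sqrt(3)y/2)^2 + (sqrt(3)x/2 + y/2)^2 = x^2 + y^2   [equals x^2 + y^2: invariant]
(B) x^2 + 2xy + y^2  ->  (x/2 - sqrt(3)y/2)^2 + 2(x/2 - sqrt(3)y/2)(sqrt(3)x/2 + y/2) + (sqrt(3)x/2 + y/2)^2 = sqrt(3)x^2/2 + x^2 - xy - sqrt(3)y^2/2 + y^2   [differs from x^2 + 2xy + y^2: not invariant]
(C) x + y  ->  (x/2 - sqrt(3)y/2) + (sqrt(3)x/2 + y/2) = x/2 + sqrt(3)x/2 - sqrt(3)y/2 + y/2   [differs from x + y: not invariant]
(D) xy  ->  (x/2 - sqrt(3)y/2)(sqrt(3)x/2 + y/2) = sqrt(3)x^2/4 - xy/2 - sqrt(3)y^2/4   [differs from xy: not invariant]

Only option (A), x^2 + y^2, is unchanged by the transformation.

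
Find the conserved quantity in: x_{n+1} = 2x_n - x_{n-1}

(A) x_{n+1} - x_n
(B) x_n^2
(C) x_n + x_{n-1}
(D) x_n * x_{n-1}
A

For the recurrence x_{n+1} = 2x_n - x_{n-1}:

If x_{n+1} = 2x_n - x_{n-1}, then:
x_{n+1} - x_n = x_n - x_{n-1}
The first difference is constant throughout the sequence.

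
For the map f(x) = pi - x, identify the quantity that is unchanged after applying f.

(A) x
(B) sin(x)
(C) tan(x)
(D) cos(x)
B

For f(x) = pi - x:
sin(pi - x) = sin(x), so sine is invariant under this transformation.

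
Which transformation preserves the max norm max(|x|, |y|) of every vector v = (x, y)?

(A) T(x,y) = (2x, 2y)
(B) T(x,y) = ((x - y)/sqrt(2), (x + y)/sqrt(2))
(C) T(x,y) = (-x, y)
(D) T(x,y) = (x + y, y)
C

A transformation preserves a norm if ||T(v)|| = ||v|| for every v; a single vector where the norm changes rules an option out.

(A) T(x,y) = (2x, 2y): v = (1, 0) has norm max(|1|, |0|) = 1, but T(v) = (2, 0) has norm 2 -- not preserved.
(B) T(x,y) = ((x - y)/sqrt(2), (x + y)/sqrt(2)): v = (1, 0) has norm max(|1|, |0|) = 1, but T(v) = (sqrt(2)/2, sqrt(2)/2) has norm sqrt(2)/2 -- not preserved.
(C) T(x,y) = (-x, y): preserves the norm -- it only permutes the coordinates and/or flips signs, which leaves max(|x|, |y|) unchanged.
(D) T(x,y) = (x + y, y): v = (1, 1) has norm max(|1|, |1|) = 1, but T(v) = (2, 1) has norm 2 -- not preserved.

Therefore the answer is (C).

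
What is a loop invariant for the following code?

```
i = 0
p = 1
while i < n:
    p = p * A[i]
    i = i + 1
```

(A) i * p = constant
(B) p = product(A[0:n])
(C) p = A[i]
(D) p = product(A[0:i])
D

A loop invariant must hold before the first iteration and be re-established by every execution of the body.

(D) p = product(A[0:i]): Initially i = 0 and p = 1 = product of the empty slice A[0:0]. If p = product(A[0:i]) holds at the top of an iteration, the body sets p to product(A[0:i]) * A[i] = product(A[0:i+1]) and then i to i+1, so the property is restored. At exit i = n, giving p = product(A[0:n]).

The other options fail:
(A) i * p = constant: initially i * p = 0, but after one iteration it is 1 * A[0], which is nonzero in general.
(B) p = product(A[0:n]): false before the loop (p = 1, not the full product) -- it only becomes true at exit.
(C) p = A[i]: after the first iteration p = A[0] but i = 1; in general p is a product of several elements, not a single one.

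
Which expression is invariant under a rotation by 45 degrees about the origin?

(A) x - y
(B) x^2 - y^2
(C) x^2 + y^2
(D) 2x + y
C

A rotation by 45 degrees sends (x, y) to (sqrt(2)x/2 - sqrt(2)y/2, sqrt(2)x/2 + sqrt(2)y/2).
Substitute the transformed coordinates into each option and compare with the original:
(A) x - y  ->  (sqrt(2)x/2 - sqrt(2)y/2) - (sqrt(2)x/2 + sqrt(2)y/2) = -sqrt(2)y   [differs from x - y: not invariant]
(B) x^2 - y^2  ->  (sqrt(2)x/2 - sqrt(2)y/2)^2 - (sqrt(2)x/2 + sqrt(2)y/2)^2 = -2xy   [differs from x^2 - y^2: not invariant]
(C) x^2 + y^2  ->  (sqrt(2)x/2 - sqrt(2)y/2)^2 + (sqrt(2)x/2 + sqrt(2)y/2)^2 = x^2 + y^2   [equals x^2 + y^2: invariant]
(D) 2x + y  ->  2(sqrt(2)x/2 - sqrt(2)y/2) + (sqrt(2)x/2 + sqrt(2)y/2) = 3sqrt(2)x/2 - sqrt(2)y/2   [differs from 2x + y: not invariant]

Only option (C), x^2 + y^2, is unchanged by the transformation.
Geometrically, x^2 + y^2 is the squared distance from the origin, which every rotation about the origin preserves.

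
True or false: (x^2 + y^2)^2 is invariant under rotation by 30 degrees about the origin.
True

Applying rotation by 30 degrees: x' = x*cos(30 degrees) - y*sin(30 degrees) = sqrt(3)x/2 - y/2, y' = x*sin(30 degrees) + y*cos(30 degrees) = x/2 + sqrt(3)y/2

Substituting into (x^2 + y^2)^2:
((sqrt(3)x/2 - y/2)^2 + (x/2 + sqrt(3)y/2)^2)^2
= x^4 + 2x^2y^2 + y^4 = (x^2 + y^2)^2

This equals the original expression (x^2 + y^2)^2, so it IS invariant.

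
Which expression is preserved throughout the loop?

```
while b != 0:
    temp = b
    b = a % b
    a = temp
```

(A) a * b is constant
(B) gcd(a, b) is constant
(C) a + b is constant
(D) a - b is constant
B

A loop invariant must hold before the first iteration and be re-established by every execution of the body.

(B) gcd(a, b) is constant: One iteration replaces (a, b) by (b, a mod b). Since a mod b = a - q*b for an integer q, any common divisor of a and b divides b and a mod b, and conversely; hence gcd(b, a mod b) = gcd(a, b). For instance (31, 9) -> (9, 4) keeps gcd = 1. At exit b = 0 and a = gcd of the original inputs.

The other options fail:
(A) a * b is constant: e.g. (a, b) = (31, 9) -> (9, 4): the product goes from 279 to 36.
(C) a + b is constant: e.g. (a, b) = (31, 9) -> (9, 4): the sum goes from 40 to 13.
(D) a - b is constant: e.g. (a, b) = (31, 9) -> (9, 4): the difference goes from 22 to 5.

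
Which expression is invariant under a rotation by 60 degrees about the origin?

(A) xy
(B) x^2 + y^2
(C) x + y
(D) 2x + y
B

A rotation by 60 degrees sends (x, y) to (x/2 - sqrt(3)y/2, sqrt(3)x/2 + y/2).
Substitute the transformed coordinates into each option and compare with the original:
(A) xy  ->  (x/2 - sqrt(3)y/2)(sqrt(3)x/2 + y/2) = sqrt(3)x^2/4 - xy/2 - sqrt(3)y^2/4   [differs from xy: not invariant]
(B) x^2 + y^2  ->  (x/2 - sqrt(3)y/2)^2 + (sqrt(3)x/2 + y/2)^2 = x^2 + y^2   [equals x^2 + y^2: invariant]
(C) x + y  ->  (x/2 - sqrt(3)y/2) + (sqrt(3)x/2 + y/2) = x/2 + sqrt(3)x/2 - sqrt(3)y/2 + y/2   [differs from x + y: not invariant]
(D) 2x + y  ->  2(x/2 - sqrt(3)y/2) + (sqrt(3)x/2 + y/2) = sqrt(3)x/2 + x - sqrt(3)y + y/2   [differs from 2x + y: not invariant]

Only option (B), x^2 + y^2, is unchanged by the transformation.
Geometrically, x^2 + y^2 is the squared distance from the origin, which every rotation about the origin preserves.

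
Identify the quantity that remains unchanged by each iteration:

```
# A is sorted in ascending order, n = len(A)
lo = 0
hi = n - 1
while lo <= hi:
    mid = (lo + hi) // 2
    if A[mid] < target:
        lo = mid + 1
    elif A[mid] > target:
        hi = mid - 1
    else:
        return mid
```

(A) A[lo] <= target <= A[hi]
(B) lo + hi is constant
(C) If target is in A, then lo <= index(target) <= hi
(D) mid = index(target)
C

A loop invariant must hold before the first iteration and be re-established by every execution of the body.

(C) If target is in A, then lo <= index(target) <= hi: Before the loop [lo, hi] = [0, n-1] covers every index. When A[mid] < target, sortedness puts target strictly to the right of mid, so setting lo = mid + 1 keeps index(target) in [lo, hi]; symmetrically for hi = mid - 1. Hence 'if target is in A then lo <= index(target) <= hi' holds after every iteration, and when lo > hi it proves target is absent.

The other options fail:
(A) A[lo] <= target <= A[hi]: fails when target is not in A (e.g. target < A[0] already violates it before the loop), so it is not maintained in general.
(B) lo + hi is constant: each iteration moves exactly one of lo, hi, so lo + hi changes (e.g. 0 + (n-1) becomes (mid+1) + (n-1)).
(D) mid = index(target): mid is just the current probe; it equals index(target) only on the iteration that returns.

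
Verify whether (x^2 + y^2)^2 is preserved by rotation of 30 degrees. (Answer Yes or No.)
Yes

Applying rotation by 30 degrees: x' = x*cos(30 degrees) - y*sin(30 degrees) = sqrt(3)x/2 - y/2, y' = x*sin(30 degrees) + y*cos(30 degrees) = x/2 + sqrt(3)y/2

Substituting into (x^2 + y^2)^2:
((sqrt(3)x/2 - y/2)^2 + (x/2 + sqrt(3)y/2)^2)^2
= x^4 + 2x^2y^2 + y^4 = (x^2 + y^2)^2

This equals the original expression (x^2 + y^2)^2, so it IS invariant.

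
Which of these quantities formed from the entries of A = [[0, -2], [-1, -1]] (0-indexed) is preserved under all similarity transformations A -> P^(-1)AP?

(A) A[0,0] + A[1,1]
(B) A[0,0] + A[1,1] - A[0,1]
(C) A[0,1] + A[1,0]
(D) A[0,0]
A

A[0,0] + A[1,1] is the trace of A. By the cyclic property of the trace, tr(P^(-1)AP) = tr(APP^(-1)) = tr(A), so it is the same for every matrix similar to A.

The other combinations are not similarity invariants. For example, take P = [[2, 1], [1, 1]] (det P = 1), so P^(-1) = [[1, -1], [-1, 2]] and
B = P^(-1)AP = [[1, 0], [-4, -2]].
Evaluating each option on A and on B:
(A) A[0,0] + A[1,1]: -1 for A, -1 for B -> unchanged
(B) A[0,0] + A[1,1] - A[0,1]: 1 for A, -1 for B -> changes
(C) A[0,1] + A[1,0]: -3 for A, -4 for B -> changes
(D) A[0,0]: 0 for A, 1 for B -> changes

Only (A) A[0,0] + A[1,1] = -1 survives (and it does so for every P, not just this one), so it is the invariant.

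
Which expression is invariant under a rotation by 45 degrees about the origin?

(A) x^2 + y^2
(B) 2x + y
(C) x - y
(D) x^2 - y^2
A

A rotation by 45 degrees sends (x, y) to (sqrt(2)x/2 - sqrt(2)y/2, sqrt(2)x/2 + sqrt(2)y/2).
Substitute the transformed coordinates into each option and compare with the original:
(A) x^2 + y^2  ->  (sqrt(2)x/2 - sqrt(2)y/2)^2 + (sqrt(2)x/2 + sqrt(2)y/2)^2 = x^2 + y^2   [equals x^2 + y^2: invariant]
(B) 2x + y  ->  2(sqrt(2)x/2 - sqrt(2)y/2) + (sqrt(2)x/2 + sqrt(2)y/2) = 3sqrt(2)x/2 - sqrt(2)y/2   [differs from 2x + y: not invariant]
(C) x - y  ->  (sqrt(2)x/2 - sqrt(2)y/2) - (sqrt(2)x/2 + sqrt(2)y/2) = -sqrt(2)y   [differs from x - y: not invariant]
(D) x^2 - y^2  ->  (sqrt(2)x/2 - sqrt(2)y/2)^2 - (sqrt(2)x/2 + sqrt(2)y/2)^2 = -2xy   [differs from x^2 - y^2: not invariant]

Only option (A), x^2 + y^2, is unchanged by the transformation.
Geometrically, x^2 + y^2 is the squared distance from the origin, which every rotation about the origin preserves.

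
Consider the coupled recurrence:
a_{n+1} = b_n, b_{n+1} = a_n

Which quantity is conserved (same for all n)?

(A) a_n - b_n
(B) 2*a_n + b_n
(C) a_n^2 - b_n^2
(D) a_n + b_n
D

Replace a_n by a_{n+1} = b_n and b_n by b_{n+1} = a_n in each option and simplify:
(A) a_n - b_n  ->  (b_n) - (a_n) = -a_n + b_n   [not conserved]
(B) 2*a_n + b_n  ->  2*(b_n) + (a_n) = a_n + 2*b_n   [not conserved]
(C) a_n^2 - b_n^2  ->  (b_n)^2 - (a_n)^2 = -a_n^2 + b_n^2   [not conserved]
(D) a_n + b_n  ->  (b_n) + (a_n) = a_n + b_n   [conserved]

Only (D) a_n + b_n returns to itself after one step, so it is the conserved quantity.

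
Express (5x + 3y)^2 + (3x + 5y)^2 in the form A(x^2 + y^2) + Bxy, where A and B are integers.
34(x^2 + y^2) + 60xy

Expanding: (5x + 3y)^2 = 25x^2 + 30xy + 9y^2
(3x + 5y)^2 = 9x^2 + 30xy + 25y^2
Sum = (25+9)(x^2+y^2) + 60xy = 34(x^2 + y^2) + 60xy
This is symmetric in x and y.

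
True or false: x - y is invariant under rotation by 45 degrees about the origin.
False

Applying rotation by 45 degrees: x' = x*cos(45 degrees) - y*sin(45 degrees) = sqrt(2)x/2 - sqrt(2)y/2, y' = x*sin(45 degrees) + y*cos(45 degrees) = sqrt(2)x/2 + sqrt(2)y/2

Substituting into x - y:
(sqrt(2)x/2 - sqrt(2)y/2) - (sqrt(2)x/2 + sqrt(2)y/2)
= -sqrt(2)y

This differs from the original expression x - y, so it is NOT invariant.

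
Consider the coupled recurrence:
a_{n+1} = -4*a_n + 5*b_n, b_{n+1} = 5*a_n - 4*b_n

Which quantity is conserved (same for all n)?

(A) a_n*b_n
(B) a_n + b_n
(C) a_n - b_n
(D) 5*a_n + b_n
B

Replace a_n by a_{n+1} = -4*a_n + 5*b_n and b_n by b_{n+1} = 5*a_n - 4*b_n in each option and simplify:
(A) a_n*b_n  ->  (-4*a_n + 5*b_n)*(5*a_n - 4*b_n) = -20*a_n^2 + 41*a_n*b_n - 20*b_n^2   [not conserved]
(B) a_n + b_n  ->  (-4*a_n + 5*b_n) + (5*a_n - 4*b_n) = a_n + b_n   [conserved]
(C) a_n - b_n  ->  (-4*a_n + 5*b_n) - (5*a_n - 4*b_n) = -9*a_n + 9*b_n   [not conserved]
(D) 5*a_n + b_n  ->  5*(-4*a_n + 5*b_n) + (5*a_n - 4*b_n) = -15*a_n + 21*b_n   [not conserved]

Only (B) a_n + b_n returns to itself after one step, so it is the conserved quantity.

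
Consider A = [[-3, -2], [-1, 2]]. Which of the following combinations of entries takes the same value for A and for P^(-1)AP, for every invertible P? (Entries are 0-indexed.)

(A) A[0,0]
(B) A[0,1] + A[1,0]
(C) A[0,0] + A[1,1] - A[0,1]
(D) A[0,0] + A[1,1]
D

A[0,0] + A[1,1] is the trace of A. By the cyclic property of the trace, tr(P^(-1)AP) = tr(APP^(-1)) = tr(A), so it is the same for every matrix similar to A.

The other combinations are not similarity invariants. For example, take P = [[1, 1], [0, 1]] (det P = 1), so P^(-1) = [[1, -1], [0, 1]] and
B = P^(-1)AP = [[-2, -6], [-1, 1]].
Evaluating each option on A and on B:
(A) A[0,0]: -3 for A, -2 for B -> changes
(B) A[0,1] + A[1,0]: -3 for A, -7 for B -> changes
(C) A[0,0] + A[1,1] - A[0,1]: 1 for A, 5 for B -> changes
(D) A[0,0] + A[1,1]: -1 for A, -1 for B -> unchanged

Only (D) A[0,0] + A[1,1] = -1 survives (and it does so for every P, not just this one), so it is the invariant.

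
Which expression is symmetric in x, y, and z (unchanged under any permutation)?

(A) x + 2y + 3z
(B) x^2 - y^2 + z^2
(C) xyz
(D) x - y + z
C

A symmetric expression is unchanged when the variables are permuted; here the transformation to test is the swap (x, y) -> (y, x).
A symmetric expression must survive every permutation; the single swap x <-> y already eliminates the distractors, and the keyed expression is also unchanged by x <-> z and y <-> z (each variable enters it in exactly the same way).
Substitute the transformed coordinates into each option and compare with the original:
(A) x + 2y + 3z  ->  (y) + 2(x) + 3z = 2x + y + 3z   [differs from x + 2y + 3z: not invariant]
(B) x^2 - y^2 + z^2  ->  (y)^2 - (x)^2 + z^2 = -x^2 + y^2 + z^2   [differs from x^2 - y^2 + z^2: not invariant]
(C) xyz  ->  (y)(x)z = xyz   [equals xyz: invariant]
(D) x - y + z  ->  (y) - (x) + z = -x + y + z   [differs from x - y + z: not invariant]

Only option (C), xyz, is unchanged by the transformation.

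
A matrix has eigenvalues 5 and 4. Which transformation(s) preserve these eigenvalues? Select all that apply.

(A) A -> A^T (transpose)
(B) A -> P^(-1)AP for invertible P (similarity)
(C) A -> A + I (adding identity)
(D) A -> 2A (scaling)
A and B

Eigenvalues are preserved by:
1. Similarity transformations: A -> P^(-1)AP (same characteristic polynomial)
2. Transpose: A^T has the same eigenvalues as A

Eigenvalues are NOT preserved by:
- Adding identity: eigenvalues become 5+1, 4+1
- Scaling: eigenvalues become 10, 8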